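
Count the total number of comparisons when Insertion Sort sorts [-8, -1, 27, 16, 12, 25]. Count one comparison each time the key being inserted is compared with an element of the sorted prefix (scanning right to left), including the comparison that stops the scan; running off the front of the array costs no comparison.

Insert -1: -8 <= -1 (stop) = 1 comparison(s) -> [-8, -1, 27, 16, 12, 25]
Insert 27: -1 <= 27 (stop) = 1 comparison(s) -> [-8, -1, 27, 16, 12, 25]
Insert 16: 27 > 16 (shift), -1 <= 16 (stop) = 2 comparison(s) -> [-8, -1, 16, 27, 12, 25]
Insert 12: 27 > 12 (shift), 16 > 12 (shift), -1 <= 12 (stop) = 3 comparison(s) -> [-8, -1, 12, 16, 27, 25]
Insert 25: 27 > 25 (shift), 16 <= 25 (stop) = 2 comparison(s) -> [-8, -1, 12, 16, 25, 27]
Total comparisons: 1 + 1 + 2 + 3 + 2 = 9


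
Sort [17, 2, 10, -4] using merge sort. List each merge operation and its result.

Divide and conquer:
  Merge [17] + [2] -> [2, 17]
  Merge [10] + [-4] -> [-4, 10]
  Merge [2, 17] + [-4, 10] -> [-4, 2, 10, 17]


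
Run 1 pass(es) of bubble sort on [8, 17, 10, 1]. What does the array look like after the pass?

After pass 1: [8, 10, 1, 17] (2 swaps)
Total swaps: 2


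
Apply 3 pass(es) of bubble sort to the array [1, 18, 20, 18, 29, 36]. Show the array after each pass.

After pass 1: [1, 18, 18, 20, 29, 36] (1 swaps)
After pass 2: [1, 18, 18, 20, 29, 36] (0 swaps)
After pass 3: [1, 18, 18, 20, 29, 36] (0 swaps)
Total swaps: 1


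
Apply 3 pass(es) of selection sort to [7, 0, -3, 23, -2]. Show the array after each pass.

Pass 1: Select minimum -3 at index 2, swap -> [-3, 0, 7, 23, -2]
Pass 2: Select minimum -2 at index 4, swap -> [-3, -2, 7, 23, 0]
Pass 3: Select minimum 0 at index 4, swap -> [-3, -2, 0, 23, 7]


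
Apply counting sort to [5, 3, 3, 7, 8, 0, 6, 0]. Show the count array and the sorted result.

Count array: [2, 0, 0, 2, 0, 1, 1, 1, 1]
(count[i] = number of elements equal to i)
Cumulative count: [2, 2, 2, 4, 4, 5, 6, 7, 8]
Sorted: [0, 0, 3, 3, 5, 6, 7, 8]


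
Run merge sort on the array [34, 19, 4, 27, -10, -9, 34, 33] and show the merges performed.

Divide and conquer:
  Merge [34] + [19] -> [19, 34]
  Merge [4] + [27] -> [4, 27]
  Merge [19, 34] + [4, 27] -> [4, 19, 27, 34]
  Merge [-10] + [-9] -> [-10, -9]
  Merge [34] + [33] -> [33, 34]
  Merge [-10, -9] + [33, 34] -> [-10, -9, 33, 34]
  Merge [4, 19, 27, 34] + [-10, -9, 33, 34] -> [-10, -9, 4, 19, 27, 33, 34, 34]


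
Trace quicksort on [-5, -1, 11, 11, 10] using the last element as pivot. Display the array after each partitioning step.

Partition 1: pivot=10 at index 2 -> [-5, -1, 10, 11, 11]
Partition 2: pivot=-1 at index 1 -> [-5, -1, 10, 11, 11]
Partition 3: pivot=11 at index 4 -> [-5, -1, 10, 11, 11]


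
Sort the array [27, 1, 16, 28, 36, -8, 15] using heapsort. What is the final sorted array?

Build heap: [36, 28, 16, 27, 1, -8, 15]
Extract 36: [28, 27, 16, 15, 1, -8, 36]
Extract 28: [27, 15, 16, -8, 1, 28, 36]
Extract 27: [16, 15, 1, -8, 27, 28, 36]
Extract 16: [15, -8, 1, 16, 27, 28, 36]
Extract 15: [1, -8, 15, 16, 27, 28, 36]
Extract 1: [-8, 1, 15, 16, 27, 28, 36]


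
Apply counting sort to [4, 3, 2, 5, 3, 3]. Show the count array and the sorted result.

Count array: [0, 0, 1, 3, 1, 1]
(count[i] = number of elements equal to i)
Cumulative count: [0, 0, 1, 4, 5, 6]
Sorted: [2, 3, 3, 3, 4, 5]


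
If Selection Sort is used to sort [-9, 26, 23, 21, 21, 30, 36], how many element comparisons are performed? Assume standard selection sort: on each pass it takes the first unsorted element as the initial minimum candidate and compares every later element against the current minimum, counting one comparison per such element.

Pass 1: scan indices 1..6 for the minimum = 6 comparison(s); min is -9, place at index 0 -> [-9, 26, 23, 21, 21, 30, 36]
Pass 2: scan indices 2..6 for the minimum = 5 comparison(s); min is 21, place at index 1 -> [-9, 21, 23, 26, 21, 30, 36]
Pass 3: scan indices 3..6 for the minimum = 4 comparison(s); min is 21, place at index 2 -> [-9, 21, 21, 26, 23, 30, 36]
Pass 4: scan indices 4..6 for the minimum = 3 comparison(s); min is 23, place at index 3 -> [-9, 21, 21, 23, 26, 30, 36]
Pass 5: scan indices 5..6 for the minimum = 2 comparison(s); min is 26, place at index 4 -> [-9, 21, 21, 23, 26, 30, 36]
Pass 6: scan indices 6..6 for the minimum = 1 comparison(s); min is 30, place at index 5 -> [-9, 21, 21, 23, 26, 30, 36]
Selection sort always scans the whole unsorted suffix, so the count is (n-1) + (n-2) + ... + 1 = n(n-1)/2 = 7*6/2 = 21 regardless of the input order.
Total comparisons: 6 + 5 + 4 + 3 + 2 + 1 = 21


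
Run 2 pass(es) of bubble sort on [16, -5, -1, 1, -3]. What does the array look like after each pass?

After pass 1: [-5, -1, 1, -3, 16] (4 swaps)
After pass 2: [-5, -1, -3, 1, 16] (1 swaps)
Total swaps: 5


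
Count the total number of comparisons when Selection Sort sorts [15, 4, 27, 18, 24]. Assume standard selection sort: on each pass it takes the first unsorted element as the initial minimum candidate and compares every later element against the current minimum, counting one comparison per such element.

Pass 1: scan indices 1..4 for the minimum = 4 comparison(s); min is 4, place at index 0 -> [4, 15, 27, 18, 24]
Pass 2: scan indices 2..4 for the minimum = 3 comparison(s); min is 15, place at index 1 -> [4, 15, 27, 18, 24]
Pass 3: scan indices 3..4 for the minimum = 2 comparison(s); min is 18, place at index 2 -> [4, 15, 18, 27, 24]
Pass 4: scan indices 4..4 for the minimum = 1 comparison(s); min is 24, place at index 3 -> [4, 15, 18, 24, 27]
Selection sort always scans the whole unsorted suffix, so the count is (n-1) + (n-2) + ... + 1 = n(n-1)/2 = 5*4/2 = 10 regardless of the input order.
Total comparisons: 4 + 3 + 2 + 1 = 10


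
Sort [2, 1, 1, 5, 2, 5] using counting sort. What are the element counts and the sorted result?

Count array: [0, 2, 2, 0, 0, 2]
(count[i] = number of elements equal to i)
Cumulative count: [0, 2, 4, 4, 4, 6]
Sorted: [1, 1, 2, 2, 5, 5]


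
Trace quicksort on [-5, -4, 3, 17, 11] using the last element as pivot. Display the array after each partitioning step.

Partition 1: pivot=11 at index 3 -> [-5, -4, 3, 11, 17]
Partition 2: pivot=3 at index 2 -> [-5, -4, 3, 11, 17]
Partition 3: pivot=-4 at index 1 -> [-5, -4, 3, 11, 17]


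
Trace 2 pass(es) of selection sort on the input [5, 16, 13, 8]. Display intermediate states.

Pass 1: Select minimum 5 at index 0, swap -> [5, 16, 13, 8]
Pass 2: Select minimum 8 at index 3, swap -> [5, 8, 13, 16]


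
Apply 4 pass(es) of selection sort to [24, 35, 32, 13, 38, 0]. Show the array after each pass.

Pass 1: Select minimum 0 at index 5, swap -> [0, 35, 32, 13, 38, 24]
Pass 2: Select minimum 13 at index 3, swap -> [0, 13, 32, 35, 38, 24]
Pass 3: Select minimum 24 at index 5, swap -> [0, 13, 24, 35, 38, 32]
Pass 4: Select minimum 32 at index 5, swap -> [0, 13, 24, 32, 38, 35]


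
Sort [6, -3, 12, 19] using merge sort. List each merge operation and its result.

Divide and conquer:
  Merge [6] + [-3] -> [-3, 6]
  Merge [12] + [19] -> [12, 19]
  Merge [-3, 6] + [12, 19] -> [-3, 6, 12, 19]


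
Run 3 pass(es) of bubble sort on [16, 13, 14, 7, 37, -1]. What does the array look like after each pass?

After pass 1: [13, 14, 7, 16, -1, 37] (4 swaps)
After pass 2: [13, 7, 14, -1, 16, 37] (2 swaps)
After pass 3: [7, 13, -1, 14, 16, 37] (2 swaps)
Total swaps: 8


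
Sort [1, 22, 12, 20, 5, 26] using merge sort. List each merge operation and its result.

Divide and conquer:
  Merge [22] + [12] -> [12, 22]
  Merge [1] + [12, 22] -> [1, 12, 22]
  Merge [5] + [26] -> [5, 26]
  Merge [20] + [5, 26] -> [5, 20, 26]
  Merge [1, 12, 22] + [5, 20, 26] -> [1, 5, 12, 20, 22, 26]


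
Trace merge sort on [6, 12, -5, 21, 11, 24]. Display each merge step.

Divide and conquer:
  Merge [12] + [-5] -> [-5, 12]
  Merge [6] + [-5, 12] -> [-5, 6, 12]
  Merge [11] + [24] -> [11, 24]
  Merge [21] + [11, 24] -> [11, 21, 24]
  Merge [-5, 6, 12] + [11, 21, 24] -> [-5, 6, 11, 12, 21, 24]


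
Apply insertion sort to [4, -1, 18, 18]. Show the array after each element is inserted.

First element 4 is already 'sorted'
Insert -1: shifted 1 elements -> [-1, 4, 18, 18]
Insert 18: shifted 0 elements -> [-1, 4, 18, 18]
Insert 18: shifted 0 elements -> [-1, 4, 18, 18]


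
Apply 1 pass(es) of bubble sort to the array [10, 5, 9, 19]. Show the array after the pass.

After pass 1: [5, 9, 10, 19] (2 swaps)
Total swaps: 2


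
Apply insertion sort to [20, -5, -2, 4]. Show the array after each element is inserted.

First element 20 is already 'sorted'
Insert -5: shifted 1 elements -> [-5, 20, -2, 4]
Insert -2: shifted 1 elements -> [-5, -2, 20, 4]
Insert 4: shifted 1 elements -> [-5, -2, 4, 20]


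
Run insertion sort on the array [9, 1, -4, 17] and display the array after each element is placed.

First element 9 is already 'sorted'
Insert 1: shifted 1 elements -> [1, 9, -4, 17]
Insert -4: shifted 2 elements -> [-4, 1, 9, 17]
Insert 17: shifted 0 elements -> [-4, 1, 9, 17]


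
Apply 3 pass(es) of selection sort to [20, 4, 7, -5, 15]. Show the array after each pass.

Pass 1: Select minimum -5 at index 3, swap -> [-5, 4, 7, 20, 15]
Pass 2: Select minimum 4 at index 1, swap -> [-5, 4, 7, 20, 15]
Pass 3: Select minimum 7 at index 2, swap -> [-5, 4, 7, 20, 15]


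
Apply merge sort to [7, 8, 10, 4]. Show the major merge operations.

Divide and conquer:
  Merge [7] + [8] -> [7, 8]
  Merge [10] + [4] -> [4, 10]
  Merge [7, 8] + [4, 10] -> [4, 7, 8, 10]


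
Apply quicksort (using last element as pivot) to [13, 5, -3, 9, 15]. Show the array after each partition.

Partition 1: pivot=15 at index 4 -> [13, 5, -3, 9, 15]
Partition 2: pivot=9 at index 2 -> [5, -3, 9, 13, 15]
Partition 3: pivot=-3 at index 0 -> [-3, 5, 9, 13, 15]


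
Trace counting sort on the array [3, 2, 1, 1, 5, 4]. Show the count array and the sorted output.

Count array: [0, 2, 1, 1, 1, 1]
(count[i] = number of elements equal to i)
Cumulative count: [0, 2, 3, 4, 5, 6]
Sorted: [1, 1, 2, 3, 4, 5]


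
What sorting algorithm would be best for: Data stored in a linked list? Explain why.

Best choice: Merge sort
Reason: Merge sort doesn't require random access; can be done in O(1) extra space for linked lists


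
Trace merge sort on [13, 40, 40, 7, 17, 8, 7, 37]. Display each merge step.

Divide and conquer:
  Merge [13] + [40] -> [13, 40]
  Merge [40] + [7] -> [7, 40]
  Merge [13, 40] + [7, 40] -> [7, 13, 40, 40]
  Merge [17] + [8] -> [8, 17]
  Merge [7] + [37] -> [7, 37]
  Merge [8, 17] + [7, 37] -> [7, 8, 17, 37]
  Merge [7, 13, 40, 40] + [7, 8, 17, 37] -> [7, 7, 8, 13, 17, 37, 40, 40]


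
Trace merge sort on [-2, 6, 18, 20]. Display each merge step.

Divide and conquer:
  Merge [-2] + [6] -> [-2, 6]
  Merge [18] + [20] -> [18, 20]
  Merge [-2, 6] + [18, 20] -> [-2, 6, 18, 20]


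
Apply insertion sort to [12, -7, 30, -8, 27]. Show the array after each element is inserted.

First element 12 is already 'sorted'
Insert -7: shifted 1 elements -> [-7, 12, 30, -8, 27]
Insert 30: shifted 0 elements -> [-7, 12, 30, -8, 27]
Insert -8: shifted 3 elements -> [-8, -7, 12, 30, 27]
Insert 27: shifted 1 elements -> [-8, -7, 12, 27, 30]


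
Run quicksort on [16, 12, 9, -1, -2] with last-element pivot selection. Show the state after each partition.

Partition 1: pivot=-2 at index 0 -> [-2, 12, 9, -1, 16]
Partition 2: pivot=16 at index 4 -> [-2, 12, 9, -1, 16]
Partition 3: pivot=-1 at index 1 -> [-2, -1, 9, 12, 16]
Partition 4: pivot=12 at index 3 -> [-2, -1, 9, 12, 16]


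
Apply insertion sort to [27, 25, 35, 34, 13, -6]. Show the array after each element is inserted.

First element 27 is already 'sorted'
Insert 25: shifted 1 elements -> [25, 27, 35, 34, 13, -6]
Insert 35: shifted 0 elements -> [25, 27, 35, 34, 13, -6]
Insert 34: shifted 1 elements -> [25, 27, 34, 35, 13, -6]
Insert 13: shifted 4 elements -> [13, 25, 27, 34, 35, -6]
Insert -6: shifted 5 elements -> [-6, 13, 25, 27, 34, 35]


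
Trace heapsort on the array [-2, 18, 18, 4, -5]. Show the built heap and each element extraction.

Build heap: [18, 4, 18, -2, -5]
Extract 18: [18, 4, -5, -2, 18]
Extract 18: [4, -2, -5, 18, 18]
Extract 4: [-2, -5, 4, 18, 18]
Extract -2: [-5, -2, 4, 18, 18]


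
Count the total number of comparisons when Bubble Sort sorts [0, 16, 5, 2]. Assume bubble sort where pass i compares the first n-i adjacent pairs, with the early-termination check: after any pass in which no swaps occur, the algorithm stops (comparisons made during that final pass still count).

Pass 1: compare adjacent pairs (0,1)..(2,3) = 3 comparison(s), 2 swap(s) -> [0, 5, 2, 16]
Pass 2: compare adjacent pairs (0,1)..(1,2) = 2 comparison(s), 1 swap(s) -> [0, 2, 5, 16]
Pass 3: compare adjacent pairs (0,1)..(0,1) = 1 comparison(s), 0 swap(s) -> [0, 2, 5, 16]
No swaps in this pass, so bubble sort stops here.
Total comparisons: 3 + 2 + 1 = 6


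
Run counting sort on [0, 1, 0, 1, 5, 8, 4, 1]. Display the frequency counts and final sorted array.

Count array: [2, 3, 0, 0, 1, 1, 0, 0, 1]
(count[i] = number of elements equal to i)
Cumulative count: [2, 5, 5, 5, 6, 7, 7, 7, 8]
Sorted: [0, 0, 1, 1, 1, 4, 5, 8]


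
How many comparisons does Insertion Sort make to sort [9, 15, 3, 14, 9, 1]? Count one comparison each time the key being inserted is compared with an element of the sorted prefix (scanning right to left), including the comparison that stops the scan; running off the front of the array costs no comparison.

Insert 15: 9 <= 15 (stop) = 1 comparison(s) -> [9, 15, 3, 14, 9, 1]
Insert 3: 15 > 3 (shift), 9 > 3 (shift), reached front = 2 comparison(s) -> [3, 9, 15, 14, 9, 1]
Insert 14: 15 > 14 (shift), 9 <= 14 (stop) = 2 comparison(s) -> [3, 9, 14, 15, 9, 1]
Insert 9: 15 > 9 (shift), 14 > 9 (shift), 9 <= 9 (stop) = 3 comparison(s) -> [3, 9, 9, 14, 15, 1]
Insert 1: 15 > 1 (shift), 14 > 1 (shift), 9 > 1 (shift), 9 > 1 (shift), 3 > 1 (shift), reached front = 5 comparison(s) -> [1, 3, 9, 9, 14, 15]
Total comparisons: 1 + 2 + 2 + 3 + 5 = 13


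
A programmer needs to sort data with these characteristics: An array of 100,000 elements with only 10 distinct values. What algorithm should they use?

Best choice: 3-way quicksort or Counting sort
Reason: 3-way (Dutch national flag) partitioning groups every copy of the pivot together, so with only d=10 distinct keys quicksort finishes in O(n log d) expected time, which is effectively linear; counting sort runs in O(n + k) where k is the size of the key range (not the number of distinct values), so it is linear when the 10 values are integers drawn from a small known range


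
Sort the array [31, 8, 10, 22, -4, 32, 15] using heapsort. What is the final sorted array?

Build heap: [32, 22, 31, 8, -4, 10, 15]
Extract 32: [31, 22, 15, 8, -4, 10, 32]
Extract 31: [22, 10, 15, 8, -4, 31, 32]
Extract 22: [15, 10, -4, 8, 22, 31, 32]
Extract 15: [10, 8, -4, 15, 22, 31, 32]
Extract 10: [8, -4, 10, 15, 22, 31, 32]
Extract 8: [-4, 8, 10, 15, 22, 31, 32]


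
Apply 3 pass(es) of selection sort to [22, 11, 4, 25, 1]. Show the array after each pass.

Pass 1: Select minimum 1 at index 4, swap -> [1, 11, 4, 25, 22]
Pass 2: Select minimum 4 at index 2, swap -> [1, 4, 11, 25, 22]
Pass 3: Select minimum 11 at index 2, swap -> [1, 4, 11, 25, 22]


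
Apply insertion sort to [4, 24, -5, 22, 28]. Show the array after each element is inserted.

First element 4 is already 'sorted'
Insert 24: shifted 0 elements -> [4, 24, -5, 22, 28]
Insert -5: shifted 2 elements -> [-5, 4, 24, 22, 28]
Insert 22: shifted 1 elements -> [-5, 4, 22, 24, 28]
Insert 28: shifted 0 elements -> [-5, 4, 22, 24, 28]


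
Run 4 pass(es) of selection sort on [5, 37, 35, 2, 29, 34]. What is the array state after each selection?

Pass 1: Select minimum 2 at index 3, swap -> [2, 37, 35, 5, 29, 34]
Pass 2: Select minimum 5 at index 3, swap -> [2, 5, 35, 37, 29, 34]
Pass 3: Select minimum 29 at index 4, swap -> [2, 5, 29, 37, 35, 34]
Pass 4: Select minimum 34 at index 5, swap -> [2, 5, 29, 34, 35, 37]


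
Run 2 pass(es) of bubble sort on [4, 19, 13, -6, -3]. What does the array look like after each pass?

After pass 1: [4, 13, -6, -3, 19] (3 swaps)
After pass 2: [4, -6, -3, 13, 19] (2 swaps)
Total swaps: 5


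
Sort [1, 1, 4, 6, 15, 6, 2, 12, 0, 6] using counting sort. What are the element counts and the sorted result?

Count array: [1, 2, 1, 0, 1, 0, 3, 0, 0, 0, 0, 0, 1, 0, 0, 1]
(count[i] = number of elements equal to i)
Cumulative count: [1, 3, 4, 4, 5, 5, 8, 8, 8, 8, 8, 8, 9, 9, 9, 10]
Sorted: [0, 1, 1, 2, 4, 6, 6, 6, 12, 15]


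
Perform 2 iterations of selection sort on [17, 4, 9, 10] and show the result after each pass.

Pass 1: Select minimum 4 at index 1, swap -> [4, 17, 9, 10]
Pass 2: Select minimum 9 at index 2, swap -> [4, 9, 17, 10]


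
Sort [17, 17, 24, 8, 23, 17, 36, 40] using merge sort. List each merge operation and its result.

Divide and conquer:
  Merge [17] + [17] -> [17, 17]
  Merge [24] + [8] -> [8, 24]
  Merge [17, 17] + [8, 24] -> [8, 17, 17, 24]
  Merge [23] + [17] -> [17, 23]
  Merge [36] + [40] -> [36, 40]
  Merge [17, 23] + [36, 40] -> [17, 23, 36, 40]
  Merge [8, 17, 17, 24] + [17, 23, 36, 40] -> [8, 17, 17, 17, 23, 24, 36, 40]


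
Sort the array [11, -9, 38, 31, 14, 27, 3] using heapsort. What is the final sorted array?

Build heap: [38, 31, 27, -9, 14, 11, 3]
Extract 38: [31, 14, 27, -9, 3, 11, 38]
Extract 31: [27, 14, 11, -9, 3, 31, 38]
Extract 27: [14, 3, 11, -9, 27, 31, 38]
Extract 14: [11, 3, -9, 14, 27, 31, 38]
Extract 11: [3, -9, 11, 14, 27, 31, 38]
Extract 3: [-9, 3, 11, 14, 27, 31, 38]


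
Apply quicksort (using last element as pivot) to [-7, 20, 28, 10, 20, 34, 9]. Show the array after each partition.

Partition 1: pivot=9 at index 1 -> [-7, 9, 28, 10, 20, 34, 20]
Partition 2: pivot=20 at index 4 -> [-7, 9, 10, 20, 20, 34, 28]
Partition 3: pivot=20 at index 3 -> [-7, 9, 10, 20, 20, 34, 28]
Partition 4: pivot=28 at index 5 -> [-7, 9, 10, 20, 20, 28, 34]


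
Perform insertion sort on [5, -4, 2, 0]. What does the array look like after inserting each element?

First element 5 is already 'sorted'
Insert -4: shifted 1 elements -> [-4, 5, 2, 0]
Insert 2: shifted 1 elements -> [-4, 2, 5, 0]
Insert 0: shifted 2 elements -> [-4, 0, 2, 5]


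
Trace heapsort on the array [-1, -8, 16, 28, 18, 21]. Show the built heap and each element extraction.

Build heap: [28, 18, 21, -8, -1, 16]
Extract 28: [21, 18, 16, -8, -1, 28]
Extract 21: [18, -1, 16, -8, 21, 28]
Extract 18: [16, -1, -8, 18, 21, 28]
Extract 16: [-1, -8, 16, 18, 21, 28]
Extract -1: [-8, -1, 16, 18, 21, 28]


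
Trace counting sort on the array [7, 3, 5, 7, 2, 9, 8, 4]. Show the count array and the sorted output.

Count array: [0, 0, 1, 1, 1, 1, 0, 2, 1, 1]
(count[i] = number of elements equal to i)
Cumulative count: [0, 0, 1, 2, 3, 4, 4, 6, 7, 8]
Sorted: [2, 3, 4, 5, 7, 7, 8, 9]


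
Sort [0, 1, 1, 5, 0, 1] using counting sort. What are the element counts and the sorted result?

Count array: [2, 3, 0, 0, 0, 1]
(count[i] = number of elements equal to i)
Cumulative count: [2, 5, 5, 5, 5, 6]
Sorted: [0, 0, 1, 1, 1, 5]


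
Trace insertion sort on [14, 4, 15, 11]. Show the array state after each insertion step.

First element 14 is already 'sorted'
Insert 4: shifted 1 elements -> [4, 14, 15, 11]
Insert 15: shifted 0 elements -> [4, 14, 15, 11]
Insert 11: shifted 2 elements -> [4, 11, 14, 15]


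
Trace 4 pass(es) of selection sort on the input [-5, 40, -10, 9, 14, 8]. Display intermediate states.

Pass 1: Select minimum -10 at index 2, swap -> [-10, 40, -5, 9, 14, 8]
Pass 2: Select minimum -5 at index 2, swap -> [-10, -5, 40, 9, 14, 8]
Pass 3: Select minimum 8 at index 5, swap -> [-10, -5, 8, 9, 14, 40]
Pass 4: Select minimum 9 at index 3, swap -> [-10, -5, 8, 9, 14, 40]


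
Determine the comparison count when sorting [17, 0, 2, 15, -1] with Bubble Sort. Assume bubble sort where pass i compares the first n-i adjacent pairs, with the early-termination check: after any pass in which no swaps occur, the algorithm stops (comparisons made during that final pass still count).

Pass 1: compare adjacent pairs (0,1)..(3,4) = 4 comparison(s), 4 swap(s) -> [0, 2, 15, -1, 17]
Pass 2: compare adjacent pairs (0,1)..(2,3) = 3 comparison(s), 1 swap(s) -> [0, 2, -1, 15, 17]
Pass 3: compare adjacent pairs (0,1)..(1,2) = 2 comparison(s), 1 swap(s) -> [0, -1, 2, 15, 17]
Pass 4: compare adjacent pairs (0,1)..(0,1) = 1 comparison(s), 1 swap(s) -> [-1, 0, 2, 15, 17]
Every pass made at least one swap, so all n-1 passes run.
Total comparisons: 4 + 3 + 2 + 1 = 10


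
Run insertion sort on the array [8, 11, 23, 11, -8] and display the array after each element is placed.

First element 8 is already 'sorted'
Insert 11: shifted 0 elements -> [8, 11, 23, 11, -8]
Insert 23: shifted 0 elements -> [8, 11, 23, 11, -8]
Insert 11: shifted 1 elements -> [8, 11, 11, 23, -8]
Insert -8: shifted 4 elements -> [-8, 8, 11, 11, 23]


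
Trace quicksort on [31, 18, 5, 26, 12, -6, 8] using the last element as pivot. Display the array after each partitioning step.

Partition 1: pivot=8 at index 2 -> [5, -6, 8, 26, 12, 18, 31]
Partition 2: pivot=-6 at index 0 -> [-6, 5, 8, 26, 12, 18, 31]
Partition 3: pivot=31 at index 6 -> [-6, 5, 8, 26, 12, 18, 31]
Partition 4: pivot=18 at index 4 -> [-6, 5, 8, 12, 18, 26, 31]


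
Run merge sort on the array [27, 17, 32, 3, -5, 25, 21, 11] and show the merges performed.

Divide and conquer:
  Merge [27] + [17] -> [17, 27]
  Merge [32] + [3] -> [3, 32]
  Merge [17, 27] + [3, 32] -> [3, 17, 27, 32]
  Merge [-5] + [25] -> [-5, 25]
  Merge [21] + [11] -> [11, 21]
  Merge [-5, 25] + [11, 21] -> [-5, 11, 21, 25]
  Merge [3, 17, 27, 32] + [-5, 11, 21, 25] -> [-5, 3, 11, 17, 21, 25, 27, 32]


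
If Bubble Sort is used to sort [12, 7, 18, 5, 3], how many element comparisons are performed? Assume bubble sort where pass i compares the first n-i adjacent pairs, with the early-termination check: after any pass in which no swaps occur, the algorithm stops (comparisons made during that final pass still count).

Pass 1: compare adjacent pairs (0,1)..(3,4) = 4 comparison(s), 3 swap(s) -> [7, 12, 5, 3, 18]
Pass 2: compare adjacent pairs (0,1)..(2,3) = 3 comparison(s), 2 swap(s) -> [7, 5, 3, 12, 18]
Pass 3: compare adjacent pairs (0,1)..(1,2) = 2 comparison(s), 2 swap(s) -> [5, 3, 7, 12, 18]
Pass 4: compare adjacent pairs (0,1)..(0,1) = 1 comparison(s), 1 swap(s) -> [3, 5, 7, 12, 18]
Every pass made at least one swap, so all n-1 passes run.
Total comparisons: 4 + 3 + 2 + 1 = 10


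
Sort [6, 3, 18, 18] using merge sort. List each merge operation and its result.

Divide and conquer:
  Merge [6] + [3] -> [3, 6]
  Merge [18] + [18] -> [18, 18]
  Merge [3, 6] + [18, 18] -> [3, 6, 18, 18]


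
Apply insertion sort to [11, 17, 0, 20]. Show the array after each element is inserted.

First element 11 is already 'sorted'
Insert 17: shifted 0 elements -> [11, 17, 0, 20]
Insert 0: shifted 2 elements -> [0, 11, 17, 20]
Insert 20: shifted 0 elements -> [0, 11, 17, 20]


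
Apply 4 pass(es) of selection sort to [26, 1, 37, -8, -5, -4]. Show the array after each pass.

Pass 1: Select minimum -8 at index 3, swap -> [-8, 1, 37, 26, -5, -4]
Pass 2: Select minimum -5 at index 4, swap -> [-8, -5, 37, 26, 1, -4]
Pass 3: Select minimum -4 at index 5, swap -> [-8, -5, -4, 26, 1, 37]
Pass 4: Select minimum 1 at index 4, swap -> [-8, -5, -4, 1, 26, 37]


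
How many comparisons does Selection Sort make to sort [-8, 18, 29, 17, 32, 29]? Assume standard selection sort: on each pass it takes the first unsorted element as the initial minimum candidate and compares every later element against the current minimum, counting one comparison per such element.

Pass 1: scan indices 1..5 for the minimum = 5 comparison(s); min is -8, place at index 0 -> [-8, 18, 29, 17, 32, 29]
Pass 2: scan indices 2..5 for the minimum = 4 comparison(s); min is 17, place at index 1 -> [-8, 17, 29, 18, 32, 29]
Pass 3: scan indices 3..5 for the minimum = 3 comparison(s); min is 18, place at index 2 -> [-8, 17, 18, 29, 32, 29]
Pass 4: scan indices 4..5 for the minimum = 2 comparison(s); min is 29, place at index 3 -> [-8, 17, 18, 29, 32, 29]
Pass 5: scan indices 5..5 for the minimum = 1 comparison(s); min is 29, place at index 4 -> [-8, 17, 18, 29, 29, 32]
Selection sort always scans the whole unsorted suffix, so the count is (n-1) + (n-2) + ... + 1 = n(n-1)/2 = 6*5/2 = 15 regardless of the input order.
Total comparisons: 5 + 4 + 3 + 2 + 1 = 15


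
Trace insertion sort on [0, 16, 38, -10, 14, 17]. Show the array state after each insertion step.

First element 0 is already 'sorted'
Insert 16: shifted 0 elements -> [0, 16, 38, -10, 14, 17]
Insert 38: shifted 0 elements -> [0, 16, 38, -10, 14, 17]
Insert -10: shifted 3 elements -> [-10, 0, 16, 38, 14, 17]
Insert 14: shifted 2 elements -> [-10, 0, 14, 16, 38, 17]
Insert 17: shifted 1 elements -> [-10, 0, 14, 16, 17, 38]


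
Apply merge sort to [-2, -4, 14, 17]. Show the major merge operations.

Divide and conquer:
  Merge [-2] + [-4] -> [-4, -2]
  Merge [14] + [17] -> [14, 17]
  Merge [-4, -2] + [14, 17] -> [-4, -2, 14, 17]


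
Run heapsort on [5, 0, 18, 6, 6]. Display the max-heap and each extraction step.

Build heap: [18, 6, 5, 0, 6]
Extract 18: [6, 6, 5, 0, 18]
Extract 6: [6, 0, 5, 6, 18]
Extract 6: [5, 0, 6, 6, 18]
Extract 5: [0, 5, 6, 6, 18]


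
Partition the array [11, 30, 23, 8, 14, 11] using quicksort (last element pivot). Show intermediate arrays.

Partition 1: pivot=11 at index 2 -> [11, 8, 11, 30, 14, 23]
Partition 2: pivot=8 at index 0 -> [8, 11, 11, 30, 14, 23]
Partition 3: pivot=23 at index 4 -> [8, 11, 11, 14, 23, 30]


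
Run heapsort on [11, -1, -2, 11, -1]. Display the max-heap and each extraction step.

Build heap: [11, 11, -2, -1, -1]
Extract 11: [11, -1, -2, -1, 11]
Extract 11: [-1, -1, -2, 11, 11]
Extract -1: [-1, -2, -1, 11, 11]
Extract -1: [-2, -1, -1, 11, 11]


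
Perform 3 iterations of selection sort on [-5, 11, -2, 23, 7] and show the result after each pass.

Pass 1: Select minimum -5 at index 0, swap -> [-5, 11, -2, 23, 7]
Pass 2: Select minimum -2 at index 2, swap -> [-5, -2, 11, 23, 7]
Pass 3: Select minimum 7 at index 4, swap -> [-5, -2, 7, 23, 11]


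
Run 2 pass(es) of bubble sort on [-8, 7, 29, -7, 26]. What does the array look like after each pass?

After pass 1: [-8, 7, -7, 26, 29] (2 swaps)
After pass 2: [-8, -7, 7, 26, 29] (1 swaps)
Total swaps: 3


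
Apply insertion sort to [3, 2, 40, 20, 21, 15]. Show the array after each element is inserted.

First element 3 is already 'sorted'
Insert 2: shifted 1 elements -> [2, 3, 40, 20, 21, 15]
Insert 40: shifted 0 elements -> [2, 3, 40, 20, 21, 15]
Insert 20: shifted 1 elements -> [2, 3, 20, 40, 21, 15]
Insert 21: shifted 1 elements -> [2, 3, 20, 21, 40, 15]
Insert 15: shifted 3 elements -> [2, 3, 15, 20, 21, 40]


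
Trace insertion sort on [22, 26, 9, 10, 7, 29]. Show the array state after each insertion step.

First element 22 is already 'sorted'
Insert 26: shifted 0 elements -> [22, 26, 9, 10, 7, 29]
Insert 9: shifted 2 elements -> [9, 22, 26, 10, 7, 29]
Insert 10: shifted 2 elements -> [9, 10, 22, 26, 7, 29]
Insert 7: shifted 4 elements -> [7, 9, 10, 22, 26, 29]
Insert 29: shifted 0 elements -> [7, 9, 10, 22, 26, 29]


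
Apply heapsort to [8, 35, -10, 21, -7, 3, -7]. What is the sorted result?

Build heap: [35, 21, 3, 8, -7, -10, -7]
Extract 35: [21, 8, 3, -7, -7, -10, 35]
Extract 21: [8, -7, 3, -10, -7, 21, 35]
Extract 8: [3, -7, -7, -10, 8, 21, 35]
Extract 3: [-7, -10, -7, 3, 8, 21, 35]
Extract -7: [-7, -10, -7, 3, 8, 21, 35]
Extract -7: [-10, -7, -7, 3, 8, 21, 35]


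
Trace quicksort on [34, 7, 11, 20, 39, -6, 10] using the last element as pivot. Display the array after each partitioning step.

Partition 1: pivot=10 at index 2 -> [7, -6, 10, 20, 39, 34, 11]
Partition 2: pivot=-6 at index 0 -> [-6, 7, 10, 20, 39, 34, 11]
Partition 3: pivot=11 at index 3 -> [-6, 7, 10, 11, 39, 34, 20]
Partition 4: pivot=20 at index 4 -> [-6, 7, 10, 11, 20, 34, 39]
Partition 5: pivot=39 at index 6 -> [-6, 7, 10, 11, 20, 34, 39]


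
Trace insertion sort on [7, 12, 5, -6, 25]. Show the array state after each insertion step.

First element 7 is already 'sorted'
Insert 12: shifted 0 elements -> [7, 12, 5, -6, 25]
Insert 5: shifted 2 elements -> [5, 7, 12, -6, 25]
Insert -6: shifted 3 elements -> [-6, 5, 7, 12, 25]
Insert 25: shifted 0 elements -> [-6, 5, 7, 12, 25]


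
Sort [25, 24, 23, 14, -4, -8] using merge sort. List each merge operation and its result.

Divide and conquer:
  Merge [24] + [23] -> [23, 24]
  Merge [25] + [23, 24] -> [23, 24, 25]
  Merge [-4] + [-8] -> [-8, -4]
  Merge [14] + [-8, -4] -> [-8, -4, 14]
  Merge [23, 24, 25] + [-8, -4, 14] -> [-8, -4, 14, 23, 24, 25]


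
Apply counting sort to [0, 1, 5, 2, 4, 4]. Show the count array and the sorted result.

Count array: [1, 1, 1, 0, 2, 1]
(count[i] = number of elements equal to i)
Cumulative count: [1, 2, 3, 3, 5, 6]
Sorted: [0, 1, 2, 4, 4, 5]


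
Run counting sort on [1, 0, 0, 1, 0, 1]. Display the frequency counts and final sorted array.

Count array: [3, 3]
(count[i] = number of elements equal to i)
Cumulative count: [3, 6]
Sorted: [0, 0, 0, 1, 1, 1]


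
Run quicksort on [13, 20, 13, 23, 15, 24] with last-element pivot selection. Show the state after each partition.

Partition 1: pivot=24 at index 5 -> [13, 20, 13, 23, 15, 24]
Partition 2: pivot=15 at index 2 -> [13, 13, 15, 23, 20, 24]
Partition 3: pivot=13 at index 1 -> [13, 13, 15, 23, 20, 24]
Partition 4: pivot=20 at index 3 -> [13, 13, 15, 20, 23, 24]


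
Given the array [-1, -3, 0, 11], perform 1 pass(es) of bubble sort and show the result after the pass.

After pass 1: [-3, -1, 0, 11] (1 swaps)
Total swaps: 1


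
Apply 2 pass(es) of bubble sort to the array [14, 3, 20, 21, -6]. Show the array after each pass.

After pass 1: [3, 14, 20, -6, 21] (2 swaps)
After pass 2: [3, 14, -6, 20, 21] (1 swaps)
Total swaps: 3


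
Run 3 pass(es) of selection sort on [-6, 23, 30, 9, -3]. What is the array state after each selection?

Pass 1: Select minimum -6 at index 0, swap -> [-6, 23, 30, 9, -3]
Pass 2: Select minimum -3 at index 4, swap -> [-6, -3, 30, 9, 23]
Pass 3: Select minimum 9 at index 3, swap -> [-6, -3, 9, 30, 23]


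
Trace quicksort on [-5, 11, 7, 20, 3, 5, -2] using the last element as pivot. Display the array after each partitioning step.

Partition 1: pivot=-2 at index 1 -> [-5, -2, 7, 20, 3, 5, 11]
Partition 2: pivot=11 at index 5 -> [-5, -2, 7, 3, 5, 11, 20]
Partition 3: pivot=5 at index 3 -> [-5, -2, 3, 5, 7, 11, 20]


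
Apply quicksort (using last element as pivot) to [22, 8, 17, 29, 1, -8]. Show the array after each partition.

Partition 1: pivot=-8 at index 0 -> [-8, 8, 17, 29, 1, 22]
Partition 2: pivot=22 at index 4 -> [-8, 8, 17, 1, 22, 29]
Partition 3: pivot=1 at index 1 -> [-8, 1, 17, 8, 22, 29]
Partition 4: pivot=8 at index 2 -> [-8, 1, 8, 17, 22, 29]


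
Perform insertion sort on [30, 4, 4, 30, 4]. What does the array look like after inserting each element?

First element 30 is already 'sorted'
Insert 4: shifted 1 elements -> [4, 30, 4, 30, 4]
Insert 4: shifted 1 elements -> [4, 4, 30, 30, 4]
Insert 30: shifted 0 elements -> [4, 4, 30, 30, 4]
Insert 4: shifted 2 elements -> [4, 4, 4, 30, 30]


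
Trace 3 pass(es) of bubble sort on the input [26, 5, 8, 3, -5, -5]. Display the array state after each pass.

After pass 1: [5, 8, 3, -5, -5, 26] (5 swaps)
After pass 2: [5, 3, -5, -5, 8, 26] (3 swaps)
After pass 3: [3, -5, -5, 5, 8, 26] (3 swaps)
Total swaps: 11


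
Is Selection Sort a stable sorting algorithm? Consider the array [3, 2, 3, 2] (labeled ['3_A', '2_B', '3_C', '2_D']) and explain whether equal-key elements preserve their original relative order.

Trace Selection Sort on the labeled array (the key is the number; the letter only tracks identity):
  Pass 1: minimum of unsorted part is 2_B at index 1; swap it with 3_A at index 0 -> [2_B, 3_A, 3_C, 2_D]
  Pass 2: minimum of unsorted part is 2_D at index 3; swap it with 3_A at index 1 -> [2_B, 2_D, 3_C, 3_A]
  Pass 3: minimum 3_C is already at index 2; no swap -> [2_B, 2_D, 3_C, 3_A]
Final order: [2_B, 2_D, 3_C, 3_A]
Equal keys:
  value 2: originally 2_B, 2_D; after sorting 2_B, 2_D -> order preserved
  value 3: originally 3_A, 3_C; after sorting 3_C, 3_A -> order changed
Equal keys were reordered, so Selection Sort is not stable: the long-range swap that moves the minimum into place can carry an element past an equal key. (One such input is enough; an unstable sort may happen to preserve order on other inputs, but it gives no guarantee.)
Answer: Not stable


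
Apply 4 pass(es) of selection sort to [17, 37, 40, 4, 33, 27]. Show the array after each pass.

Pass 1: Select minimum 4 at index 3, swap -> [4, 37, 40, 17, 33, 27]
Pass 2: Select minimum 17 at index 3, swap -> [4, 17, 40, 37, 33, 27]
Pass 3: Select minimum 27 at index 5, swap -> [4, 17, 27, 37, 33, 40]
Pass 4: Select minimum 33 at index 4, swap -> [4, 17, 27, 33, 37, 40]


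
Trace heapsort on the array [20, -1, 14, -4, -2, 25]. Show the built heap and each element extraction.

Build heap: [25, -1, 20, -4, -2, 14]
Extract 25: [20, -1, 14, -4, -2, 25]
Extract 20: [14, -1, -2, -4, 20, 25]
Extract 14: [-1, -4, -2, 14, 20, 25]
Extract -1: [-2, -4, -1, 14, 20, 25]
Extract -2: [-4, -2, -1, 14, 20, 25]


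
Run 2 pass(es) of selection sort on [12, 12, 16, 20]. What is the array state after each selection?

Pass 1: Select minimum 12 at index 0, swap -> [12, 12, 16, 20]
Pass 2: Select minimum 12 at index 1, swap -> [12, 12, 16, 20]


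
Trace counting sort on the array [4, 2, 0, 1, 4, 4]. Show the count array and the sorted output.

Count array: [1, 1, 1, 0, 3]
(count[i] = number of elements equal to i)
Cumulative count: [1, 2, 3, 3, 6]
Sorted: [0, 1, 2, 4, 4, 4]


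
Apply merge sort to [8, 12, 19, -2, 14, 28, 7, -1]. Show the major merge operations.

Divide and conquer:
  Merge [8] + [12] -> [8, 12]
  Merge [19] + [-2] -> [-2, 19]
  Merge [8, 12] + [-2, 19] -> [-2, 8, 12, 19]
  Merge [14] + [28] -> [14, 28]
  Merge [7] + [-1] -> [-1, 7]
  Merge [14, 28] + [-1, 7] -> [-1, 7, 14, 28]
  Merge [-2, 8, 12, 19] + [-1, 7, 14, 28] -> [-2, -1, 7, 8, 12, 14, 19, 28]


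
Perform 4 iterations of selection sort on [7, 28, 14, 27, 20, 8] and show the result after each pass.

Pass 1: Select minimum 7 at index 0, swap -> [7, 28, 14, 27, 20, 8]
Pass 2: Select minimum 8 at index 5, swap -> [7, 8, 14, 27, 20, 28]
Pass 3: Select minimum 14 at index 2, swap -> [7, 8, 14, 27, 20, 28]
Pass 4: Select minimum 20 at index 4, swap -> [7, 8, 14, 20, 27, 28]


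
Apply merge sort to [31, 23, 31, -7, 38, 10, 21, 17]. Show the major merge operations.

Divide and conquer:
  Merge [31] + [23] -> [23, 31]
  Merge [31] + [-7] -> [-7, 31]
  Merge [23, 31] + [-7, 31] -> [-7, 23, 31, 31]
  Merge [38] + [10] -> [10, 38]
  Merge [21] + [17] -> [17, 21]
  Merge [10, 38] + [17, 21] -> [10, 17, 21, 38]
  Merge [-7, 23, 31, 31] + [10, 17, 21, 38] -> [-7, 10, 17, 21, 23, 31, 31, 38]


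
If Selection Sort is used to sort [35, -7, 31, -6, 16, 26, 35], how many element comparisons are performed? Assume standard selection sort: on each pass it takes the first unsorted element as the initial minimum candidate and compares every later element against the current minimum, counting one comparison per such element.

Pass 1: scan indices 1..6 for the minimum = 6 comparison(s); min is -7, place at index 0 -> [-7, 35, 31, -6, 16, 26, 35]
Pass 2: scan indices 2..6 for the minimum = 5 comparison(s); min is -6, place at index 1 -> [-7, -6, 31, 35, 16, 26, 35]
Pass 3: scan indices 3..6 for the minimum = 4 comparison(s); min is 16, place at index 2 -> [-7, -6, 16, 35, 31, 26, 35]
Pass 4: scan indices 4..6 for the minimum = 3 comparison(s); min is 26, place at index 3 -> [-7, -6, 16, 26, 31, 35, 35]
Pass 5: scan indices 5..6 for the minimum = 2 comparison(s); min is 31, place at index 4 -> [-7, -6, 16, 26, 31, 35, 35]
Pass 6: scan indices 6..6 for the minimum = 1 comparison(s); min is 35, place at index 5 -> [-7, -6, 16, 26, 31, 35, 35]
Selection sort always scans the whole unsorted suffix, so the count is (n-1) + (n-2) + ... + 1 = n(n-1)/2 = 7*6/2 = 21 regardless of the input order.
Total comparisons: 6 + 5 + 4 + 3 + 2 + 1 = 21


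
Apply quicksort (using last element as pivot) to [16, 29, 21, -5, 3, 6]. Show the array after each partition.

Partition 1: pivot=6 at index 2 -> [-5, 3, 6, 16, 29, 21]
Partition 2: pivot=3 at index 1 -> [-5, 3, 6, 16, 29, 21]
Partition 3: pivot=21 at index 4 -> [-5, 3, 6, 16, 21, 29]


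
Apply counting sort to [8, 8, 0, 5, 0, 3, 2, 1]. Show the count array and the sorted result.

Count array: [2, 1, 1, 1, 0, 1, 0, 0, 2]
(count[i] = number of elements equal to i)
Cumulative count: [2, 3, 4, 5, 5, 6, 6, 6, 8]
Sorted: [0, 0, 1, 2, 3, 5, 8, 8]


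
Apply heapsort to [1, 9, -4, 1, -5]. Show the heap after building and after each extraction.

Build heap: [9, 1, -4, 1, -5]
Extract 9: [1, 1, -4, -5, 9]
Extract 1: [1, -5, -4, 1, 9]
Extract 1: [-4, -5, 1, 1, 9]
Extract -4: [-5, -4, 1, 1, 9]


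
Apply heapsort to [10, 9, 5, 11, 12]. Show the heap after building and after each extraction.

Build heap: [12, 11, 5, 10, 9]
Extract 12: [11, 10, 5, 9, 12]
Extract 11: [10, 9, 5, 11, 12]
Extract 10: [9, 5, 10, 11, 12]
Extract 9: [5, 9, 10, 11, 12]


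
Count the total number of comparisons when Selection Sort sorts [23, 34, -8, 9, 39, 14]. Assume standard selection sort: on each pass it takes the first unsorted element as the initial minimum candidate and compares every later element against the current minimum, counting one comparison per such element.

Pass 1: scan indices 1..5 for the minimum = 5 comparison(s); min is -8, place at index 0 -> [-8, 34, 23, 9, 39, 14]
Pass 2: scan indices 2..5 for the minimum = 4 comparison(s); min is 9, place at index 1 -> [-8, 9, 23, 34, 39, 14]
Pass 3: scan indices 3..5 for the minimum = 3 comparison(s); min is 14, place at index 2 -> [-8, 9, 14, 34, 39, 23]
Pass 4: scan indices 4..5 for the minimum = 2 comparison(s); min is 23, place at index 3 -> [-8, 9, 14, 23, 39, 34]
Pass 5: scan indices 5..5 for the minimum = 1 comparison(s); min is 34, place at index 4 -> [-8, 9, 14, 23, 34, 39]
Selection sort always scans the whole unsorted suffix, so the count is (n-1) + (n-2) + ... + 1 = n(n-1)/2 = 6*5/2 = 15 regardless of the input order.
Total comparisons: 5 + 4 + 3 + 2 + 1 = 15


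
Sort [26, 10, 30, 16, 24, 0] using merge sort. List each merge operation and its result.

Divide and conquer:
  Merge [10] + [30] -> [10, 30]
  Merge [26] + [10, 30] -> [10, 26, 30]
  Merge [24] + [0] -> [0, 24]
  Merge [16] + [0, 24] -> [0, 16, 24]
  Merge [10, 26, 30] + [0, 16, 24] -> [0, 10, 16, 24, 26, 30]


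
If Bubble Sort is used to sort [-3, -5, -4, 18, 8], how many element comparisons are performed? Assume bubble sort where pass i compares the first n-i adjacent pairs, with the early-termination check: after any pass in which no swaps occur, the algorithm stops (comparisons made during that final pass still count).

Pass 1: compare adjacent pairs (0,1)..(3,4) = 4 comparison(s), 3 swap(s) -> [-5, -4, -3, 8, 18]
Pass 2: compare adjacent pairs (0,1)..(2,3) = 3 comparison(s), 0 swap(s) -> [-5, -4, -3, 8, 18]
No swaps in this pass, so bubble sort stops here.
Total comparisons: 4 + 3 = 7


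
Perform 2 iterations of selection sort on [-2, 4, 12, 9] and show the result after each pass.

Pass 1: Select minimum -2 at index 0, swap -> [-2, 4, 12, 9]
Pass 2: Select minimum 4 at index 1, swap -> [-2, 4, 12, 9]


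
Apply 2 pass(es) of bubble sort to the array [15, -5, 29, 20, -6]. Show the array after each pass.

After pass 1: [-5, 15, 20, -6, 29] (3 swaps)
After pass 2: [-5, 15, -6, 20, 29] (1 swaps)
Total swaps: 4


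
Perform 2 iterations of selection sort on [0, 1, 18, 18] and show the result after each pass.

Pass 1: Select minimum 0 at index 0, swap -> [0, 1, 18, 18]
Pass 2: Select minimum 1 at index 1, swap -> [0, 1, 18, 18]
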